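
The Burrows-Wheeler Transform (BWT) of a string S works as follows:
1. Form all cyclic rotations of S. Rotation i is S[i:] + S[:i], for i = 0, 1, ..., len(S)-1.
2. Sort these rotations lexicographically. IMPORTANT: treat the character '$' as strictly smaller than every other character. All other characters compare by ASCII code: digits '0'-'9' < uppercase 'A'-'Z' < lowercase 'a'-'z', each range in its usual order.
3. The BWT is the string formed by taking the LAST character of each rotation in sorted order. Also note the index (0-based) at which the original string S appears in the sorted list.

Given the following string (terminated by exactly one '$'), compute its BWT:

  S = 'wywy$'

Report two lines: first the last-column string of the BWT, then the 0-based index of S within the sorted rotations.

All 5 rotations (rotation i = S[i:]+S[:i]):
  rot[0] = wywy$
  rot[1] = ywy$w
  rot[2] = wy$wy
  rot[3] = y$wyw
  rot[4] = $wywy
Sorted (with $ < everything):
  sorted[0] = $wywy  (last char: 'y')
  sorted[1] = wy$wy  (last char: 'y')
  sorted[2] = wywy$  (last char: '$')
  sorted[3] = y$wyw  (last char: 'w')
  sorted[4] = ywy$w  (last char: 'w')
Last column: yy$ww
Original string S is at sorted index 2

Answer: yy$ww
2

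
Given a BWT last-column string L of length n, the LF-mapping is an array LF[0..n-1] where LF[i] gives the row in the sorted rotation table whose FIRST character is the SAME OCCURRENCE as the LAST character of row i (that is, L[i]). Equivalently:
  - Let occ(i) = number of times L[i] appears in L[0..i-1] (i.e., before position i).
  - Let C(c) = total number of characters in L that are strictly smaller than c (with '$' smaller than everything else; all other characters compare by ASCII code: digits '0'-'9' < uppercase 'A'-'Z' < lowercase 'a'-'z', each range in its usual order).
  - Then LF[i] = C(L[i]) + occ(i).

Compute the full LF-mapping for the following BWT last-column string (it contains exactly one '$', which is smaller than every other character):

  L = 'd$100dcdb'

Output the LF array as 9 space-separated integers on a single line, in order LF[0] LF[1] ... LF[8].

Answer: 6 0 3 1 2 7 5 8 4

Derivation:
Char counts: '$':1, '0':2, '1':1, 'b':1, 'c':1, 'd':3
C (first-col start): C('$')=0, C('0')=1, C('1')=3, C('b')=4, C('c')=5, C('d')=6
L[0]='d': occ=0, LF[0]=C('d')+0=6+0=6
L[1]='$': occ=0, LF[1]=C('$')+0=0+0=0
L[2]='1': occ=0, LF[2]=C('1')+0=3+0=3
L[3]='0': occ=0, LF[3]=C('0')+0=1+0=1
L[4]='0': occ=1, LF[4]=C('0')+1=1+1=2
L[5]='d': occ=1, LF[5]=C('d')+1=6+1=7
L[6]='c': occ=0, LF[6]=C('c')+0=5+0=5
L[7]='d': occ=2, LF[7]=C('d')+2=6+2=8
L[8]='b': occ=0, LF[8]=C('b')+0=4+0=4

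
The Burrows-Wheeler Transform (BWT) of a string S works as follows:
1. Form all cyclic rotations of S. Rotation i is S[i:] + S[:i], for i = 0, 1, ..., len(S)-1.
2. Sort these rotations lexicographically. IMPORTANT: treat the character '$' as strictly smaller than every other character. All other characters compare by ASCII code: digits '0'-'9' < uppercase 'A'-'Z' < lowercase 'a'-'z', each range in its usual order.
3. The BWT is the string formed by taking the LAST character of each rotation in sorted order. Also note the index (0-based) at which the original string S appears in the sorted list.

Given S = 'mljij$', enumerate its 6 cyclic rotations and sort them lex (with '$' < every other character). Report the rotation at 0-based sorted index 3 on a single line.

Answer: jij$ml

Derivation:
All 6 rotations (rotation i = S[i:]+S[:i]):
  rot[0] = mljij$
  rot[1] = ljij$m
  rot[2] = jij$ml
  rot[3] = ij$mlj
  rot[4] = j$mlji
  rot[5] = $mljij
Sorted (with $ < everything):
  sorted[0] = $mljij
  sorted[1] = ij$mlj
  sorted[2] = j$mlji
  sorted[3] = jij$ml
  sorted[4] = ljij$m
  sorted[5] = mljij$
sorted[3] = jij$ml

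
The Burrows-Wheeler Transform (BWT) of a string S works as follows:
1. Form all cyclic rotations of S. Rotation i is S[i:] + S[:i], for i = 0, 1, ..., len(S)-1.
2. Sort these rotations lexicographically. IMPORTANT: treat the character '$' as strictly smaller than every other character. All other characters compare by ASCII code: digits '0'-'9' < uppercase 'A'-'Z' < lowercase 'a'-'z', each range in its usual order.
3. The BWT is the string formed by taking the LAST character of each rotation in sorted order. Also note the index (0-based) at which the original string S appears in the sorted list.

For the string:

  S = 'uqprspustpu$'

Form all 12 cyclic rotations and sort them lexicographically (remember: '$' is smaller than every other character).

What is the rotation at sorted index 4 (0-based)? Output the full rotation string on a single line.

All 12 rotations (rotation i = S[i:]+S[:i]):
  rot[0] = uqprspustpu$
  rot[1] = qprspustpu$u
  rot[2] = prspustpu$uq
  rot[3] = rspustpu$uqp
  rot[4] = spustpu$uqpr
  rot[5] = pustpu$uqprs
  rot[6] = ustpu$uqprsp
  rot[7] = stpu$uqprspu
  rot[8] = tpu$uqprspus
  rot[9] = pu$uqprspust
  rot[10] = u$uqprspustp
  rot[11] = $uqprspustpu
Sorted (with $ < everything):
  sorted[0] = $uqprspustpu
  sorted[1] = prspustpu$uq
  sorted[2] = pu$uqprspust
  sorted[3] = pustpu$uqprs
  sorted[4] = qprspustpu$u
  sorted[5] = rspustpu$uqp
  sorted[6] = spustpu$uqpr
  sorted[7] = stpu$uqprspu
  sorted[8] = tpu$uqprspus
  sorted[9] = u$uqprspustp
  sorted[10] = uqprspustpu$
  sorted[11] = ustpu$uqprsp
sorted[4] = qprspustpu$u

Answer: qprspustpu$u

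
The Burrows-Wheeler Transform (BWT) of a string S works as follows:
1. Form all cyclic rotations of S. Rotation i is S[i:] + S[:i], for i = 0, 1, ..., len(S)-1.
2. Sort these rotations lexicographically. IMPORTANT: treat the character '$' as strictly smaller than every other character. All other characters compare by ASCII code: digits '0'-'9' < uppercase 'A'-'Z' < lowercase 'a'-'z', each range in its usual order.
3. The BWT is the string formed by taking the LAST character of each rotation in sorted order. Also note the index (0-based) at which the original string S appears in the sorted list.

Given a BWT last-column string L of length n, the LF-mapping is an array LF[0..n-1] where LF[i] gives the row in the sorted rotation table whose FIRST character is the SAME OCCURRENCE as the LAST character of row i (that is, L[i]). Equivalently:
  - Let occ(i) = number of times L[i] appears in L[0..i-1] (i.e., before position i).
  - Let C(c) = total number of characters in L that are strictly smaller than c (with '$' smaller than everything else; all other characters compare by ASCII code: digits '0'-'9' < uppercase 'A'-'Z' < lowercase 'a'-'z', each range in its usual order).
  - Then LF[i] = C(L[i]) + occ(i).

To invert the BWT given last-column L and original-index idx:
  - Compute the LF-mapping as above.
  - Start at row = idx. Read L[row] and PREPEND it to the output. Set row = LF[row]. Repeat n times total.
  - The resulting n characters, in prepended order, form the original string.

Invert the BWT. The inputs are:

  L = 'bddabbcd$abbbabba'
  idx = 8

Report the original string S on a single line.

LF mapping: 5 14 15 1 6 7 13 16 0 2 8 9 10 3 11 12 4
Walk LF starting at row 8, prepending L[row]:
  step 1: row=8, L[8]='$', prepend. Next row=LF[8]=0
  step 2: row=0, L[0]='b', prepend. Next row=LF[0]=5
  step 3: row=5, L[5]='b', prepend. Next row=LF[5]=7
  step 4: row=7, L[7]='d', prepend. Next row=LF[7]=16
  step 5: row=16, L[16]='a', prepend. Next row=LF[16]=4
  step 6: row=4, L[4]='b', prepend. Next row=LF[4]=6
  step 7: row=6, L[6]='c', prepend. Next row=LF[6]=13
  step 8: row=13, L[13]='a', prepend. Next row=LF[13]=3
  step 9: row=3, L[3]='a', prepend. Next row=LF[3]=1
  step 10: row=1, L[1]='d', prepend. Next row=LF[1]=14
  step 11: row=14, L[14]='b', prepend. Next row=LF[14]=11
  step 12: row=11, L[11]='b', prepend. Next row=LF[11]=9
  step 13: row=9, L[9]='a', prepend. Next row=LF[9]=2
  step 14: row=2, L[2]='d', prepend. Next row=LF[2]=15
  step 15: row=15, L[15]='b', prepend. Next row=LF[15]=12
  step 16: row=12, L[12]='b', prepend. Next row=LF[12]=10
  step 17: row=10, L[10]='b', prepend. Next row=LF[10]=8
Reversed output: bbbdabbdaacbadbb$

Answer: bbbdabbdaacbadbb$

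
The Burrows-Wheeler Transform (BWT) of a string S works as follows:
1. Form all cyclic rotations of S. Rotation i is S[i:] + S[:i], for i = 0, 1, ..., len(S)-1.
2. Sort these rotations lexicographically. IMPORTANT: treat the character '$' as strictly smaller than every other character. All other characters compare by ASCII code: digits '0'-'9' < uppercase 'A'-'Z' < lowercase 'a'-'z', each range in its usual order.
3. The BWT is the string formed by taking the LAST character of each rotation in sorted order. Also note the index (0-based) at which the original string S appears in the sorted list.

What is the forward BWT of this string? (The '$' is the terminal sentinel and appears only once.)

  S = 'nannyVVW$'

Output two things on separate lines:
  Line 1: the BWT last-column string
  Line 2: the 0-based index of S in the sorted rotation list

All 9 rotations (rotation i = S[i:]+S[:i]):
  rot[0] = nannyVVW$
  rot[1] = annyVVW$n
  rot[2] = nnyVVW$na
  rot[3] = nyVVW$nan
  rot[4] = yVVW$nann
  rot[5] = VVW$nanny
  rot[6] = VW$nannyV
  rot[7] = W$nannyVV
  rot[8] = $nannyVVW
Sorted (with $ < everything):
  sorted[0] = $nannyVVW  (last char: 'W')
  sorted[1] = VVW$nanny  (last char: 'y')
  sorted[2] = VW$nannyV  (last char: 'V')
  sorted[3] = W$nannyVV  (last char: 'V')
  sorted[4] = annyVVW$n  (last char: 'n')
  sorted[5] = nannyVVW$  (last char: '$')
  sorted[6] = nnyVVW$na  (last char: 'a')
  sorted[7] = nyVVW$nan  (last char: 'n')
  sorted[8] = yVVW$nann  (last char: 'n')
Last column: WyVVn$ann
Original string S is at sorted index 5

Answer: WyVVn$ann
5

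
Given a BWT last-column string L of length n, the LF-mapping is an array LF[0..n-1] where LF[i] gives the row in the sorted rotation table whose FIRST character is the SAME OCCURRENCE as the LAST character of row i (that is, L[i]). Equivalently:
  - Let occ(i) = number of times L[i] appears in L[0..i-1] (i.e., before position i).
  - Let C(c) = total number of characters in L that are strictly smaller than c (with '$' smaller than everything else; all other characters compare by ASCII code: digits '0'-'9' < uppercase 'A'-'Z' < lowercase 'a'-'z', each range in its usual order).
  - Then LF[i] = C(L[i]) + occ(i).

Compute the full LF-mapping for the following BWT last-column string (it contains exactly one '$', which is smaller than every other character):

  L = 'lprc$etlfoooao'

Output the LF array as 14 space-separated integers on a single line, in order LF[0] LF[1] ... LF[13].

Answer: 5 11 12 2 0 3 13 6 4 7 8 9 1 10

Derivation:
Char counts: '$':1, 'a':1, 'c':1, 'e':1, 'f':1, 'l':2, 'o':4, 'p':1, 'r':1, 't':1
C (first-col start): C('$')=0, C('a')=1, C('c')=2, C('e')=3, C('f')=4, C('l')=5, C('o')=7, C('p')=11, C('r')=12, C('t')=13
L[0]='l': occ=0, LF[0]=C('l')+0=5+0=5
L[1]='p': occ=0, LF[1]=C('p')+0=11+0=11
L[2]='r': occ=0, LF[2]=C('r')+0=12+0=12
L[3]='c': occ=0, LF[3]=C('c')+0=2+0=2
L[4]='$': occ=0, LF[4]=C('$')+0=0+0=0
L[5]='e': occ=0, LF[5]=C('e')+0=3+0=3
L[6]='t': occ=0, LF[6]=C('t')+0=13+0=13
L[7]='l': occ=1, LF[7]=C('l')+1=5+1=6
L[8]='f': occ=0, LF[8]=C('f')+0=4+0=4
L[9]='o': occ=0, LF[9]=C('o')+0=7+0=7
L[10]='o': occ=1, LF[10]=C('o')+1=7+1=8
L[11]='o': occ=2, LF[11]=C('o')+2=7+2=9
L[12]='a': occ=0, LF[12]=C('a')+0=1+0=1
L[13]='o': occ=3, LF[13]=C('o')+3=7+3=10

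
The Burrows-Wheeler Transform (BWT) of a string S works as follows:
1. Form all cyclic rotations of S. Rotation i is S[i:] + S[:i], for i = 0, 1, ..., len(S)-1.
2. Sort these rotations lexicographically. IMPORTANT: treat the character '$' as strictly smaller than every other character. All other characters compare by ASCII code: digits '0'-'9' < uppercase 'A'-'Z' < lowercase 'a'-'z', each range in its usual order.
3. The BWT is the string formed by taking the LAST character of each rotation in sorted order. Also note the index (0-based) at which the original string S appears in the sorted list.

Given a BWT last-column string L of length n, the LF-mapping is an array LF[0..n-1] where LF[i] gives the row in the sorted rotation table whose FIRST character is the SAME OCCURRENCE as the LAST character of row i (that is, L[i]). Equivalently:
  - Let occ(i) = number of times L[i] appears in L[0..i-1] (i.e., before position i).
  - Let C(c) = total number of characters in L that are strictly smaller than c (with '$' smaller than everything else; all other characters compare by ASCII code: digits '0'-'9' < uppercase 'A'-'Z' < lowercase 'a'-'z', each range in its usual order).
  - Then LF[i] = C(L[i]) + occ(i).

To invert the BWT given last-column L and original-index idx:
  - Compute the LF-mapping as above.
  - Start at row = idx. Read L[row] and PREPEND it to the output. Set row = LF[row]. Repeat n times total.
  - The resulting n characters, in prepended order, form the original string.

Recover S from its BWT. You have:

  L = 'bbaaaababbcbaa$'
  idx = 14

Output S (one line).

LF mapping: 8 9 1 2 3 4 10 5 11 12 14 13 6 7 0
Walk LF starting at row 14, prepending L[row]:
  step 1: row=14, L[14]='$', prepend. Next row=LF[14]=0
  step 2: row=0, L[0]='b', prepend. Next row=LF[0]=8
  step 3: row=8, L[8]='b', prepend. Next row=LF[8]=11
  step 4: row=11, L[11]='b', prepend. Next row=LF[11]=13
  step 5: row=13, L[13]='a', prepend. Next row=LF[13]=7
  step 6: row=7, L[7]='a', prepend. Next row=LF[7]=5
  step 7: row=5, L[5]='a', prepend. Next row=LF[5]=4
  step 8: row=4, L[4]='a', prepend. Next row=LF[4]=3
  step 9: row=3, L[3]='a', prepend. Next row=LF[3]=2
  step 10: row=2, L[2]='a', prepend. Next row=LF[2]=1
  step 11: row=1, L[1]='b', prepend. Next row=LF[1]=9
  step 12: row=9, L[9]='b', prepend. Next row=LF[9]=12
  step 13: row=12, L[12]='a', prepend. Next row=LF[12]=6
  step 14: row=6, L[6]='b', prepend. Next row=LF[6]=10
  step 15: row=10, L[10]='c', prepend. Next row=LF[10]=14
Reversed output: cbabbaaaaaabbb$

Answer: cbabbaaaaaabbb$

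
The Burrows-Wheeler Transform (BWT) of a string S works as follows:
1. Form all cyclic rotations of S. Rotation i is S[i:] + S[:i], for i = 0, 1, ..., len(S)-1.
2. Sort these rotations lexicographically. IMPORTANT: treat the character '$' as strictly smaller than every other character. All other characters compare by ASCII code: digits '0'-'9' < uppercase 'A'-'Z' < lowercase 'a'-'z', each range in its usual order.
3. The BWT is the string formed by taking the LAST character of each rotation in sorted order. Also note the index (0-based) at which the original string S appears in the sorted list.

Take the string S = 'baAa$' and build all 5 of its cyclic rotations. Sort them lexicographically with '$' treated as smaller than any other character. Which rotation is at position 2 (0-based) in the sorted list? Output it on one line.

Answer: a$baA

Derivation:
All 5 rotations (rotation i = S[i:]+S[:i]):
  rot[0] = baAa$
  rot[1] = aAa$b
  rot[2] = Aa$ba
  rot[3] = a$baA
  rot[4] = $baAa
Sorted (with $ < everything):
  sorted[0] = $baAa
  sorted[1] = Aa$ba
  sorted[2] = a$baA
  sorted[3] = aAa$b
  sorted[4] = baAa$
sorted[2] = a$baA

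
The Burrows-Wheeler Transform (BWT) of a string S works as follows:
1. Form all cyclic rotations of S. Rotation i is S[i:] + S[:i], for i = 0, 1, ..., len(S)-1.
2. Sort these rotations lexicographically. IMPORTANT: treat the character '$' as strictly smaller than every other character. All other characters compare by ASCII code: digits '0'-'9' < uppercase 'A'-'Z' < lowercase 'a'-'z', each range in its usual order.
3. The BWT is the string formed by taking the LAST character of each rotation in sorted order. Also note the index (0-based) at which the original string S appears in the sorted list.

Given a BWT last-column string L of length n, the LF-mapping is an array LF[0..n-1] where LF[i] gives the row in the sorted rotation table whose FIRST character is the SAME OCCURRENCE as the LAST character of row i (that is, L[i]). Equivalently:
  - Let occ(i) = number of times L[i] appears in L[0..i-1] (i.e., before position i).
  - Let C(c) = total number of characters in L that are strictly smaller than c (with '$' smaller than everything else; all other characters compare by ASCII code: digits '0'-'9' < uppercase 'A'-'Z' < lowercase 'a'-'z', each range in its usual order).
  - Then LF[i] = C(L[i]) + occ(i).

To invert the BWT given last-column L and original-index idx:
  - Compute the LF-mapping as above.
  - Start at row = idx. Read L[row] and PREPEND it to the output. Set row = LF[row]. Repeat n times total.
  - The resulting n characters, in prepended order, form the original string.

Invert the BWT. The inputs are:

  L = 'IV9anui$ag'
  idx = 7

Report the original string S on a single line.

Answer: iguanaV9I$

Derivation:
LF mapping: 2 3 1 4 8 9 7 0 5 6
Walk LF starting at row 7, prepending L[row]:
  step 1: row=7, L[7]='$', prepend. Next row=LF[7]=0
  step 2: row=0, L[0]='I', prepend. Next row=LF[0]=2
  step 3: row=2, L[2]='9', prepend. Next row=LF[2]=1
  step 4: row=1, L[1]='V', prepend. Next row=LF[1]=3
  step 5: row=3, L[3]='a', prepend. Next row=LF[3]=4
  step 6: row=4, L[4]='n', prepend. Next row=LF[4]=8
  step 7: row=8, L[8]='a', prepend. Next row=LF[8]=5
  step 8: row=5, L[5]='u', prepend. Next row=LF[5]=9
  step 9: row=9, L[9]='g', prepend. Next row=LF[9]=6
  step 10: row=6, L[6]='i', prepend. Next row=LF[6]=7
Reversed output: iguanaV9I$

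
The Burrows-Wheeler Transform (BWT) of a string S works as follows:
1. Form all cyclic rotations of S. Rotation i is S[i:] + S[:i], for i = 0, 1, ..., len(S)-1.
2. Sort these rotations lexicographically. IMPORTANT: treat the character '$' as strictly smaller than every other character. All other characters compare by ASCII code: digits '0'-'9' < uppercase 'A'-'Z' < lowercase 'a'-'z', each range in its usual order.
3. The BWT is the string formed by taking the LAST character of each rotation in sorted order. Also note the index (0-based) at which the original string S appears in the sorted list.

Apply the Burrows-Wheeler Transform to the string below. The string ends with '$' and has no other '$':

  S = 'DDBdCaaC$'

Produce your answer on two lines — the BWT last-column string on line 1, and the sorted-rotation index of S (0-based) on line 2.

Answer: CDadD$aCB
5

Derivation:
All 9 rotations (rotation i = S[i:]+S[:i]):
  rot[0] = DDBdCaaC$
  rot[1] = DBdCaaC$D
  rot[2] = BdCaaC$DD
  rot[3] = dCaaC$DDB
  rot[4] = CaaC$DDBd
  rot[5] = aaC$DDBdC
  rot[6] = aC$DDBdCa
  rot[7] = C$DDBdCaa
  rot[8] = $DDBdCaaC
Sorted (with $ < everything):
  sorted[0] = $DDBdCaaC  (last char: 'C')
  sorted[1] = BdCaaC$DD  (last char: 'D')
  sorted[2] = C$DDBdCaa  (last char: 'a')
  sorted[3] = CaaC$DDBd  (last char: 'd')
  sorted[4] = DBdCaaC$D  (last char: 'D')
  sorted[5] = DDBdCaaC$  (last char: '$')
  sorted[6] = aC$DDBdCa  (last char: 'a')
  sorted[7] = aaC$DDBdC  (last char: 'C')
  sorted[8] = dCaaC$DDB  (last char: 'B')
Last column: CDadD$aCB
Original string S is at sorted index 5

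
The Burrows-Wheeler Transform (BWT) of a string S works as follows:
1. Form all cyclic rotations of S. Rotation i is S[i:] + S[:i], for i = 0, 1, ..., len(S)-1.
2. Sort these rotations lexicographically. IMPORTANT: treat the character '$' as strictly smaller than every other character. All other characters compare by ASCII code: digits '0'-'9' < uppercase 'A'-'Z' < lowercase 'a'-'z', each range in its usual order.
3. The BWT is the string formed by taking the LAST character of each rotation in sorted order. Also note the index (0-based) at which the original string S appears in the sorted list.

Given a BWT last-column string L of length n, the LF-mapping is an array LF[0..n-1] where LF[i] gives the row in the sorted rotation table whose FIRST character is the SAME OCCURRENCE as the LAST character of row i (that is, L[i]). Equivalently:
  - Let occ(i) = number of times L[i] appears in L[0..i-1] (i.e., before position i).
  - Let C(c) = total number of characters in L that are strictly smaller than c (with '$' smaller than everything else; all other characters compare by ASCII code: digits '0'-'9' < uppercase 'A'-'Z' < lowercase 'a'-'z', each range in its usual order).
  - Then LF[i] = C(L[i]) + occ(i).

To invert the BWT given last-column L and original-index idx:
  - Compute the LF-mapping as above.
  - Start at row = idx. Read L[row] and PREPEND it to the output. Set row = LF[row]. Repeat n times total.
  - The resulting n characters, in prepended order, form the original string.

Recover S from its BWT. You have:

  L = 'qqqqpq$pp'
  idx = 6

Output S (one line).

LF mapping: 4 5 6 7 1 8 0 2 3
Walk LF starting at row 6, prepending L[row]:
  step 1: row=6, L[6]='$', prepend. Next row=LF[6]=0
  step 2: row=0, L[0]='q', prepend. Next row=LF[0]=4
  step 3: row=4, L[4]='p', prepend. Next row=LF[4]=1
  step 4: row=1, L[1]='q', prepend. Next row=LF[1]=5
  step 5: row=5, L[5]='q', prepend. Next row=LF[5]=8
  step 6: row=8, L[8]='p', prepend. Next row=LF[8]=3
  step 7: row=3, L[3]='q', prepend. Next row=LF[3]=7
  step 8: row=7, L[7]='p', prepend. Next row=LF[7]=2
  step 9: row=2, L[2]='q', prepend. Next row=LF[2]=6
Reversed output: qpqpqqpq$

Answer: qpqpqqpq$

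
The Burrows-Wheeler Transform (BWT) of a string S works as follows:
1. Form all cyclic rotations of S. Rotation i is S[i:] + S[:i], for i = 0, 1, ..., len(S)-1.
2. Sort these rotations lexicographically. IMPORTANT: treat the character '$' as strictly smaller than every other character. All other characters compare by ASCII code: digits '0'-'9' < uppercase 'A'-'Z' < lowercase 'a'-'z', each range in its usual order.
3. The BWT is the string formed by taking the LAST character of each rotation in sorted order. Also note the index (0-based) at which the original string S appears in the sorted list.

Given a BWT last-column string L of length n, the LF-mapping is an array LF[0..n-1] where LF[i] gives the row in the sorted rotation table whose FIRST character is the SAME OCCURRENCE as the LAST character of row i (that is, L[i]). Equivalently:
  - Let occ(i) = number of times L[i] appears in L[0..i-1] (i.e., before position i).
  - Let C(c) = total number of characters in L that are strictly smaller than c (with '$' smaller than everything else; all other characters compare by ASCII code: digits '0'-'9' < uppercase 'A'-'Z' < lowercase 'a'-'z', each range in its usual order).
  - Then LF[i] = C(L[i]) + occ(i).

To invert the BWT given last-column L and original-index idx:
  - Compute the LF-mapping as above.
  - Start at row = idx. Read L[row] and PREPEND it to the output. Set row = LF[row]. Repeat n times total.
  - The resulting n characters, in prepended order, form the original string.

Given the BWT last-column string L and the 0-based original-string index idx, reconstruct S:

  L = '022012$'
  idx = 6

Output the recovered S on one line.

LF mapping: 1 4 5 2 3 6 0
Walk LF starting at row 6, prepending L[row]:
  step 1: row=6, L[6]='$', prepend. Next row=LF[6]=0
  step 2: row=0, L[0]='0', prepend. Next row=LF[0]=1
  step 3: row=1, L[1]='2', prepend. Next row=LF[1]=4
  step 4: row=4, L[4]='1', prepend. Next row=LF[4]=3
  step 5: row=3, L[3]='0', prepend. Next row=LF[3]=2
  step 6: row=2, L[2]='2', prepend. Next row=LF[2]=5
  step 7: row=5, L[5]='2', prepend. Next row=LF[5]=6
Reversed output: 220120$

Answer: 220120$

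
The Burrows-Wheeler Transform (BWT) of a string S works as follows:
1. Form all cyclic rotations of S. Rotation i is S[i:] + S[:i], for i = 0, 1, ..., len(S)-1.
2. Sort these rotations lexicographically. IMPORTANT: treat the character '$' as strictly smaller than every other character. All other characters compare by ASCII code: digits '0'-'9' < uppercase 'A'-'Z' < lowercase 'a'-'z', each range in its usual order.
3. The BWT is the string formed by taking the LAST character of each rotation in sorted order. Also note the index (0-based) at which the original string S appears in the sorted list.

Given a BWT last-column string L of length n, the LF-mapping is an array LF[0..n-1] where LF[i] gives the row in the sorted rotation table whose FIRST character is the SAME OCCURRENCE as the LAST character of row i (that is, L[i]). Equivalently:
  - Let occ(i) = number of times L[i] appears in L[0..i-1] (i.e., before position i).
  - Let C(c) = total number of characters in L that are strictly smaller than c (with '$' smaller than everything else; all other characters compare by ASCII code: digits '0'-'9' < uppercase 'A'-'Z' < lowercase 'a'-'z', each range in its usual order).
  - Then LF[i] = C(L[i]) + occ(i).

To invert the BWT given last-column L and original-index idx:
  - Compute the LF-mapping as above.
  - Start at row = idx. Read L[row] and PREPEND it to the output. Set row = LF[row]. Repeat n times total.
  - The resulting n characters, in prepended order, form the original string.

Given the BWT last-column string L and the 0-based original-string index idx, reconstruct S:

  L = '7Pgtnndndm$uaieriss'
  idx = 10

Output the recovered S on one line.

LF mapping: 1 2 7 17 11 12 4 13 5 10 0 18 3 8 6 14 9 15 16
Walk LF starting at row 10, prepending L[row]:
  step 1: row=10, L[10]='$', prepend. Next row=LF[10]=0
  step 2: row=0, L[0]='7', prepend. Next row=LF[0]=1
  step 3: row=1, L[1]='P', prepend. Next row=LF[1]=2
  step 4: row=2, L[2]='g', prepend. Next row=LF[2]=7
  step 5: row=7, L[7]='n', prepend. Next row=LF[7]=13
  step 6: row=13, L[13]='i', prepend. Next row=LF[13]=8
  step 7: row=8, L[8]='d', prepend. Next row=LF[8]=5
  step 8: row=5, L[5]='n', prepend. Next row=LF[5]=12
  step 9: row=12, L[12]='a', prepend. Next row=LF[12]=3
  step 10: row=3, L[3]='t', prepend. Next row=LF[3]=17
  step 11: row=17, L[17]='s', prepend. Next row=LF[17]=15
  step 12: row=15, L[15]='r', prepend. Next row=LF[15]=14
  step 13: row=14, L[14]='e', prepend. Next row=LF[14]=6
  step 14: row=6, L[6]='d', prepend. Next row=LF[6]=4
  step 15: row=4, L[4]='n', prepend. Next row=LF[4]=11
  step 16: row=11, L[11]='u', prepend. Next row=LF[11]=18
  step 17: row=18, L[18]='s', prepend. Next row=LF[18]=16
  step 18: row=16, L[16]='i', prepend. Next row=LF[16]=9
  step 19: row=9, L[9]='m', prepend. Next row=LF[9]=10
Reversed output: misunderstandingP7$

Answer: misunderstandingP7$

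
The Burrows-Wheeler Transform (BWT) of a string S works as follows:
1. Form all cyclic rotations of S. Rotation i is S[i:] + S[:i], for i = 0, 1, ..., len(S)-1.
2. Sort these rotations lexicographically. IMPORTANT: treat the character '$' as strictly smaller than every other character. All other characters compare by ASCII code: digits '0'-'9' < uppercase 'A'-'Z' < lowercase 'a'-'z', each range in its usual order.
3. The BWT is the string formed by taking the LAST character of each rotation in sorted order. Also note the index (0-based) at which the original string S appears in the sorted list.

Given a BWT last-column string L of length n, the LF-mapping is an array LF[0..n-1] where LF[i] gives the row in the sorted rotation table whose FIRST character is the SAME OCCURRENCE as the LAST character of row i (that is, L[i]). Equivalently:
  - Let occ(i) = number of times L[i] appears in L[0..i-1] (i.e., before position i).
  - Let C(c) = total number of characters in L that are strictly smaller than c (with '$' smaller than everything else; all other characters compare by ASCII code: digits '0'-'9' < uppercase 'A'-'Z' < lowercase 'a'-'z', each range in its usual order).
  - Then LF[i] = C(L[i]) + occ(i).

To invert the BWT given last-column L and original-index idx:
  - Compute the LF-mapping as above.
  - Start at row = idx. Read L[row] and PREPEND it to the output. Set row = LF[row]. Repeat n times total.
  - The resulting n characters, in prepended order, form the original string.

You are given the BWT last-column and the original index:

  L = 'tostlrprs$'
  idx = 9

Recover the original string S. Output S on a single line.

LF mapping: 8 2 6 9 1 4 3 5 7 0
Walk LF starting at row 9, prepending L[row]:
  step 1: row=9, L[9]='$', prepend. Next row=LF[9]=0
  step 2: row=0, L[0]='t', prepend. Next row=LF[0]=8
  step 3: row=8, L[8]='s', prepend. Next row=LF[8]=7
  step 4: row=7, L[7]='r', prepend. Next row=LF[7]=5
  step 5: row=5, L[5]='r', prepend. Next row=LF[5]=4
  step 6: row=4, L[4]='l', prepend. Next row=LF[4]=1
  step 7: row=1, L[1]='o', prepend. Next row=LF[1]=2
  step 8: row=2, L[2]='s', prepend. Next row=LF[2]=6
  step 9: row=6, L[6]='p', prepend. Next row=LF[6]=3
  step 10: row=3, L[3]='t', prepend. Next row=LF[3]=9
Reversed output: tpsolrrst$

Answer: tpsolrrst$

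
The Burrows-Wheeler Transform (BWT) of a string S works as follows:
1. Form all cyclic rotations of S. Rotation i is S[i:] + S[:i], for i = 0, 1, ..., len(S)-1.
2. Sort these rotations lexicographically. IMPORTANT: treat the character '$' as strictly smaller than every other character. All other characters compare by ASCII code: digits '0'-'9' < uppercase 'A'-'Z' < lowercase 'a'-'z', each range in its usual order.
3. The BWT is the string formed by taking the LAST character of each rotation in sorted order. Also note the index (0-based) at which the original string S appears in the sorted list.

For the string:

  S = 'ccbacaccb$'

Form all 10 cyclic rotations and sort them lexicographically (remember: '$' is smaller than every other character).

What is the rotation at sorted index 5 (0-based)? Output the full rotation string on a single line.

Answer: caccb$ccba

Derivation:
All 10 rotations (rotation i = S[i:]+S[:i]):
  rot[0] = ccbacaccb$
  rot[1] = cbacaccb$c
  rot[2] = bacaccb$cc
  rot[3] = acaccb$ccb
  rot[4] = caccb$ccba
  rot[5] = accb$ccbac
  rot[6] = ccb$ccbaca
  rot[7] = cb$ccbacac
  rot[8] = b$ccbacacc
  rot[9] = $ccbacaccb
Sorted (with $ < everything):
  sorted[0] = $ccbacaccb
  sorted[1] = acaccb$ccb
  sorted[2] = accb$ccbac
  sorted[3] = b$ccbacacc
  sorted[4] = bacaccb$cc
  sorted[5] = caccb$ccba
  sorted[6] = cb$ccbacac
  sorted[7] = cbacaccb$c
  sorted[8] = ccb$ccbaca
  sorted[9] = ccbacaccb$
sorted[5] = caccb$ccba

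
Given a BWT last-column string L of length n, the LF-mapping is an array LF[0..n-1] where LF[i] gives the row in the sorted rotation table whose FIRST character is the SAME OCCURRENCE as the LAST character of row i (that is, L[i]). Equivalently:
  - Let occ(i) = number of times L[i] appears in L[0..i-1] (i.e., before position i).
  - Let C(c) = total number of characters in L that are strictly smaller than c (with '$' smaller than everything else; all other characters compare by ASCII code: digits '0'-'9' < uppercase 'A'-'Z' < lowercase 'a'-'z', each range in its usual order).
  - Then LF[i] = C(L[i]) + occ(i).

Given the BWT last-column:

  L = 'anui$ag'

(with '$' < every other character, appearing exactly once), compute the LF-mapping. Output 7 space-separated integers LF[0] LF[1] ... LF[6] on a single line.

Answer: 1 5 6 4 0 2 3

Derivation:
Char counts: '$':1, 'a':2, 'g':1, 'i':1, 'n':1, 'u':1
C (first-col start): C('$')=0, C('a')=1, C('g')=3, C('i')=4, C('n')=5, C('u')=6
L[0]='a': occ=0, LF[0]=C('a')+0=1+0=1
L[1]='n': occ=0, LF[1]=C('n')+0=5+0=5
L[2]='u': occ=0, LF[2]=C('u')+0=6+0=6
L[3]='i': occ=0, LF[3]=C('i')+0=4+0=4
L[4]='$': occ=0, LF[4]=C('$')+0=0+0=0
L[5]='a': occ=1, LF[5]=C('a')+1=1+1=2
L[6]='g': occ=0, LF[6]=C('g')+0=3+0=3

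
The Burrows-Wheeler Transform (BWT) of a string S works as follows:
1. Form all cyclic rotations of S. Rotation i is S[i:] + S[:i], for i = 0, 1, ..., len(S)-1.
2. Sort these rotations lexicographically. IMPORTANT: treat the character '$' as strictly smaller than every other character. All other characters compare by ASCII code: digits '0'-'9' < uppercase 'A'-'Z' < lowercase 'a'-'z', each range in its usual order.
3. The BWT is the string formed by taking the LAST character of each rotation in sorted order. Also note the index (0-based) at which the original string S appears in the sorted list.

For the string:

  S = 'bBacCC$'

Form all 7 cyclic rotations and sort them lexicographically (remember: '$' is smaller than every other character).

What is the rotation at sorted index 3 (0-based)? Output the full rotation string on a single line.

All 7 rotations (rotation i = S[i:]+S[:i]):
  rot[0] = bBacCC$
  rot[1] = BacCC$b
  rot[2] = acCC$bB
  rot[3] = cCC$bBa
  rot[4] = CC$bBac
  rot[5] = C$bBacC
  rot[6] = $bBacCC
Sorted (with $ < everything):
  sorted[0] = $bBacCC
  sorted[1] = BacCC$b
  sorted[2] = C$bBacC
  sorted[3] = CC$bBac
  sorted[4] = acCC$bB
  sorted[5] = bBacCC$
  sorted[6] = cCC$bBa
sorted[3] = CC$bBac

Answer: CC$bBac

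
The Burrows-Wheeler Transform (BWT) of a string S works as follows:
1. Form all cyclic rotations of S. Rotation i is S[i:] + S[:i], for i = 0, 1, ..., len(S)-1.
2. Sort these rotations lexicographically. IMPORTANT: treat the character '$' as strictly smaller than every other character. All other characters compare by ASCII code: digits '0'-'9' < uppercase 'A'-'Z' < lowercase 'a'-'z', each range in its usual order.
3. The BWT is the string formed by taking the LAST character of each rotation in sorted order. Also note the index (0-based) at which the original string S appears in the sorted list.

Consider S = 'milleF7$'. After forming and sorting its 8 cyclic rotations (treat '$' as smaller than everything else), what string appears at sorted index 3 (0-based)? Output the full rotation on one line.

Answer: eF7$mill

Derivation:
All 8 rotations (rotation i = S[i:]+S[:i]):
  rot[0] = milleF7$
  rot[1] = illeF7$m
  rot[2] = lleF7$mi
  rot[3] = leF7$mil
  rot[4] = eF7$mill
  rot[5] = F7$mille
  rot[6] = 7$milleF
  rot[7] = $milleF7
Sorted (with $ < everything):
  sorted[0] = $milleF7
  sorted[1] = 7$milleF
  sorted[2] = F7$mille
  sorted[3] = eF7$mill
  sorted[4] = illeF7$m
  sorted[5] = leF7$mil
  sorted[6] = lleF7$mi
  sorted[7] = milleF7$
sorted[3] = eF7$mill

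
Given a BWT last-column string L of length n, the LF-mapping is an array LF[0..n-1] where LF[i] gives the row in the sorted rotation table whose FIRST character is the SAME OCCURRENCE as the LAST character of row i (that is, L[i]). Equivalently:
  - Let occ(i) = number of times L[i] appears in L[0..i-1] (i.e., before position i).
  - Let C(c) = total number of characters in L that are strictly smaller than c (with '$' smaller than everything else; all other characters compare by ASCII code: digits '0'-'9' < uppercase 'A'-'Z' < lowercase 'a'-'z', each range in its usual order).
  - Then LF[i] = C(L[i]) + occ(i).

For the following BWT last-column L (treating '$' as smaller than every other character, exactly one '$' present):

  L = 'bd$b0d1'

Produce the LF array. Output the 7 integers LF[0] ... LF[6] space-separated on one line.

Answer: 3 5 0 4 1 6 2

Derivation:
Char counts: '$':1, '0':1, '1':1, 'b':2, 'd':2
C (first-col start): C('$')=0, C('0')=1, C('1')=2, C('b')=3, C('d')=5
L[0]='b': occ=0, LF[0]=C('b')+0=3+0=3
L[1]='d': occ=0, LF[1]=C('d')+0=5+0=5
L[2]='$': occ=0, LF[2]=C('$')+0=0+0=0
L[3]='b': occ=1, LF[3]=C('b')+1=3+1=4
L[4]='0': occ=0, LF[4]=C('0')+0=1+0=1
L[5]='d': occ=1, LF[5]=C('d')+1=5+1=6
L[6]='1': occ=0, LF[6]=C('1')+0=2+0=2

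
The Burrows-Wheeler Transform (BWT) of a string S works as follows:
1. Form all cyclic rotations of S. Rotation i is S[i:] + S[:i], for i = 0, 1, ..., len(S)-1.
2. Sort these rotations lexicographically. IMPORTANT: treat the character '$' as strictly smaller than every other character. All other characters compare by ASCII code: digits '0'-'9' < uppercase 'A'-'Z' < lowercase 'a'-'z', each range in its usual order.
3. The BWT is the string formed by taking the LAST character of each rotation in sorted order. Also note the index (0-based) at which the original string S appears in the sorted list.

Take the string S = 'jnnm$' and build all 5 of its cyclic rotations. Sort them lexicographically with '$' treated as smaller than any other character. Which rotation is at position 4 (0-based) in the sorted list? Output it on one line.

Answer: nnm$j

Derivation:
All 5 rotations (rotation i = S[i:]+S[:i]):
  rot[0] = jnnm$
  rot[1] = nnm$j
  rot[2] = nm$jn
  rot[3] = m$jnn
  rot[4] = $jnnm
Sorted (with $ < everything):
  sorted[0] = $jnnm
  sorted[1] = jnnm$
  sorted[2] = m$jnn
  sorted[3] = nm$jn
  sorted[4] = nnm$j
sorted[4] = nnm$j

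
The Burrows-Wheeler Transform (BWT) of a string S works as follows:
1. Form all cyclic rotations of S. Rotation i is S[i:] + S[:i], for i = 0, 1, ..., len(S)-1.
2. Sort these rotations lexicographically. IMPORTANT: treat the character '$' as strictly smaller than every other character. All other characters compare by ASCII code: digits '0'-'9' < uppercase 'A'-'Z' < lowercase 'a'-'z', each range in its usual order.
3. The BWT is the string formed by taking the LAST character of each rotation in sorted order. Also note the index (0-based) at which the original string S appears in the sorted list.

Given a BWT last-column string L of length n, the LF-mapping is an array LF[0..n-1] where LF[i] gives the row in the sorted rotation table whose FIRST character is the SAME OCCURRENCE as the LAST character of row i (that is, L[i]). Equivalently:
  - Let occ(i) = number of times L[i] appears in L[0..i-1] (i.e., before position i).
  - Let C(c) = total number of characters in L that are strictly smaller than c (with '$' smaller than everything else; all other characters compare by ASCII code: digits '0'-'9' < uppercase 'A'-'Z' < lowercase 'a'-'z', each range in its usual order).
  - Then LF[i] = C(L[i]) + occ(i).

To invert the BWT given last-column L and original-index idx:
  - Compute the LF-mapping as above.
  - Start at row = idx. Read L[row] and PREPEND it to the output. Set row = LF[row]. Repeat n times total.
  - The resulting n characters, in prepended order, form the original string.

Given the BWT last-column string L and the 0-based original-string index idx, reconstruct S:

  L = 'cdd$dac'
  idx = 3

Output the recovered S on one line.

LF mapping: 2 4 5 0 6 1 3
Walk LF starting at row 3, prepending L[row]:
  step 1: row=3, L[3]='$', prepend. Next row=LF[3]=0
  step 2: row=0, L[0]='c', prepend. Next row=LF[0]=2
  step 3: row=2, L[2]='d', prepend. Next row=LF[2]=5
  step 4: row=5, L[5]='a', prepend. Next row=LF[5]=1
  step 5: row=1, L[1]='d', prepend. Next row=LF[1]=4
  step 6: row=4, L[4]='d', prepend. Next row=LF[4]=6
  step 7: row=6, L[6]='c', prepend. Next row=LF[6]=3
Reversed output: cddadc$

Answer: cddadc$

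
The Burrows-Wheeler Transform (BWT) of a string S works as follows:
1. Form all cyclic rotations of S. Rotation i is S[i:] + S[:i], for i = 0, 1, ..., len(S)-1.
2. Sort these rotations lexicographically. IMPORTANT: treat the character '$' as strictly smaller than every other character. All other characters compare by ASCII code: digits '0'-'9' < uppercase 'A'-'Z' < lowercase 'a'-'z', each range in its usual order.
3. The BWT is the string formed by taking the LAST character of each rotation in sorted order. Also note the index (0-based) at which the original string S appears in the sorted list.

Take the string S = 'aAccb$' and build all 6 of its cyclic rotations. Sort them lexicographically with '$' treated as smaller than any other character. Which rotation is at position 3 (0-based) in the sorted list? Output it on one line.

Answer: b$aAcc

Derivation:
All 6 rotations (rotation i = S[i:]+S[:i]):
  rot[0] = aAccb$
  rot[1] = Accb$a
  rot[2] = ccb$aA
  rot[3] = cb$aAc
  rot[4] = b$aAcc
  rot[5] = $aAccb
Sorted (with $ < everything):
  sorted[0] = $aAccb
  sorted[1] = Accb$a
  sorted[2] = aAccb$
  sorted[3] = b$aAcc
  sorted[4] = cb$aAc
  sorted[5] = ccb$aA
sorted[3] = b$aAcc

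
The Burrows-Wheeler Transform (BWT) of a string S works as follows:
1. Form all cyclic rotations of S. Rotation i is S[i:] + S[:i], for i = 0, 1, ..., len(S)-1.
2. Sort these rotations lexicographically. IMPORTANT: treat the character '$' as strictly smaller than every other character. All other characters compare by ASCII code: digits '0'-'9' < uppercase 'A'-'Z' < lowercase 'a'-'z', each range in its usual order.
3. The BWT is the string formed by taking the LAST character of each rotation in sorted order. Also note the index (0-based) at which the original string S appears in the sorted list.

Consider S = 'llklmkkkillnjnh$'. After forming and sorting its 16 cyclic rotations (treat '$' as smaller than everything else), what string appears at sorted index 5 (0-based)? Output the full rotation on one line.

Answer: kkillnjnh$llklmk

Derivation:
All 16 rotations (rotation i = S[i:]+S[:i]):
  rot[0] = llklmkkkillnjnh$
  rot[1] = lklmkkkillnjnh$l
  rot[2] = klmkkkillnjnh$ll
  rot[3] = lmkkkillnjnh$llk
  rot[4] = mkkkillnjnh$llkl
  rot[5] = kkkillnjnh$llklm
  rot[6] = kkillnjnh$llklmk
  rot[7] = killnjnh$llklmkk
  rot[8] = illnjnh$llklmkkk
  rot[9] = llnjnh$llklmkkki
  rot[10] = lnjnh$llklmkkkil
  rot[11] = njnh$llklmkkkill
  rot[12] = jnh$llklmkkkilln
  rot[13] = nh$llklmkkkillnj
  rot[14] = h$llklmkkkillnjn
  rot[15] = $llklmkkkillnjnh
Sorted (with $ < everything):
  sorted[0] = $llklmkkkillnjnh
  sorted[1] = h$llklmkkkillnjn
  sorted[2] = illnjnh$llklmkkk
  sorted[3] = jnh$llklmkkkilln
  sorted[4] = killnjnh$llklmkk
  sorted[5] = kkillnjnh$llklmk
  sorted[6] = kkkillnjnh$llklm
  sorted[7] = klmkkkillnjnh$ll
  sorted[8] = lklmkkkillnjnh$l
  sorted[9] = llklmkkkillnjnh$
  sorted[10] = llnjnh$llklmkkki
  sorted[11] = lmkkkillnjnh$llk
  sorted[12] = lnjnh$llklmkkkil
  sorted[13] = mkkkillnjnh$llkl
  sorted[14] = nh$llklmkkkillnj
  sorted[15] = njnh$llklmkkkill
sorted[5] = kkillnjnh$llklmk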